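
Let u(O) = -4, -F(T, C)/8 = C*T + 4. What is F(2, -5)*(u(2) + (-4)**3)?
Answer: -3264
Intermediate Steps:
F(T, C) = -32 - 8*C*T (F(T, C) = -8*(C*T + 4) = -8*(4 + C*T) = -32 - 8*C*T)
F(2, -5)*(u(2) + (-4)**3) = (-32 - 8*(-5)*2)*(-4 + (-4)**3) = (-32 + 80)*(-4 - 64) = 48*(-68) = -3264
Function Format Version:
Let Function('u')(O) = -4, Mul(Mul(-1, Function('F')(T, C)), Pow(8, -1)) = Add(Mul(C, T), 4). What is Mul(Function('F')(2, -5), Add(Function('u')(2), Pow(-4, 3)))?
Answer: -3264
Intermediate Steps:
Function('F')(T, C) = Add(-32, Mul(-8, C, T)) (Function('F')(T, C) = Mul(-8, Add(Mul(C, T), 4)) = Mul(-8, Add(4, Mul(C, T))) = Add(-32, Mul(-8, C, T)))
Mul(Function('F')(2, -5), Add(Function('u')(2), Pow(-4, 3))) = Mul(Add(-32, Mul(-8, -5, 2)), Add(-4, Pow(-4, 3))) = Mul(Add(-32, 80), Add(-4, -64)) = Mul(48, -68) = -3264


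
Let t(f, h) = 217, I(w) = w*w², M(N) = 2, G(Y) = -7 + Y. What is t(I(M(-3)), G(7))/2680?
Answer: 217/2680 ≈ 0.080970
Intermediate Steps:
I(w) = w³
t(I(M(-3)), G(7))/2680 = 217/2680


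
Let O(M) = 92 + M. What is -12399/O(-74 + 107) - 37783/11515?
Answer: -29499472/287875 ≈ -102.47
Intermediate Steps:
-12399/O(-74 + 107) - 37783/11515 = -12399/(92 + (-74 + 107)) - 37783/11515 = -12399/(92 + 33) - 37783*1/11515 = -12399/125 - 37783/11515 = -29499472/287875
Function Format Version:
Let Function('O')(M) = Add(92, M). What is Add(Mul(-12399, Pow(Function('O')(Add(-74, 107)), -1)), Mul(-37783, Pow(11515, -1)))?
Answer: Rational(-29499472, 287875) ≈ -102.47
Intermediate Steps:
Add(Mul(-12399, Pow(Function('O')(Add(-74, 107)), -1)), Mul(-37783, Pow(11515, -1))) = Add(Mul(-12399, Pow(Add(92, Add(-74, 107)), -1)), Mul(-37783, Pow(11515, -1))) = Add(Mul(-12399, Pow(Add(92, 33), -1)), Mul(-37783, Rational(1, 11515))) = Add(Mul(-12399, Pow(125, -1)), Rational(-37783, 11515)) = Add(Mul(-12399, Rational(1, 125)), Rational(-37783, 11515)) = Add(Rational(-12399, 125), Rational(-37783, 11515)) = Rational(-29499472, 287875)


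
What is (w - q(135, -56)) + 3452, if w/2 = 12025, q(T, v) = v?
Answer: 27558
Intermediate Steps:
w = 24050 (w = 2*12025 = 24050)
(w - q(135, -56)) + 3452 = (24050 - 1*(-56)) + 3452 = (24050 + 56) + 3452 = 24106 + 3452 = 27558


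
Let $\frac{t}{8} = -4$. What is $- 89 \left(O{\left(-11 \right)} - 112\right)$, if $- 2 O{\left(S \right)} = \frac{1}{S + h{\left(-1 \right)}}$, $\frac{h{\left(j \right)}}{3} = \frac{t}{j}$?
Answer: $\frac{1694649}{170} \approx 9968.5$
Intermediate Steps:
$t = -32$ ($t = 8 \left(-4\right) = -32$)
$h{\left(j \right)} = - \frac{96}{j}$ ($h{\left(j \right)} = 3 \left(- \frac{32}{j}\right) = - \frac{96}{j}$)
$O{\left(S \right)} = - \frac{1}{2 \left(96 + S\right)}$ ($O{\left(S \right)} = - \frac{1}{2 \left(S - \frac{96}{-1}\right)} = - \frac{1}{2 \left(S - -96\right)} = - \frac{1}{2 \left(S + 96\right)} = - \frac{1}{2 \left(96 + S\right)}$)
$- 89 \left(O{\left(-11 \right)} - 112\right) = - 89 \left(- \frac{1}{192 + 2 \left(-11\right)} - 112\right) = - 89 \left(- \frac{1}{192 - 22} - 112\right) = - 89 \left(- \frac{1}{170} - 112\right) = \left(-89\right) \left(- \frac{19041}{170}\right) = \frac{1694649}{170}$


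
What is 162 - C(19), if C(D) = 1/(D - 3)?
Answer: 2591/16 ≈ 161.94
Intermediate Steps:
C(D) = 1/(-3 + D)
162 - C(19) = 162 - 1/(-3 + 19) = 162 - 1/16 = 2591/16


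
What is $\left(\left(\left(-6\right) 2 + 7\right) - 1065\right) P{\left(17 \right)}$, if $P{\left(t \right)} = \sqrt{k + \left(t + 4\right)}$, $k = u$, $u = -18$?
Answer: $- 1070 \sqrt{3} \approx -1853.3$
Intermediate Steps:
$k = -18$
$P{\left(t \right)} = \sqrt{-14 + t}$ ($P{\left(t \right)} = \sqrt{-18 + \left(t + 4\right)} = \sqrt{-18 + \left(4 + t\right)} = \sqrt{-14 + t}$)
$\left(\left(\left(-6\right) 2 + 7\right) - 1065\right) P{\left(17 \right)} = \left(\left(\left(-6\right) 2 + 7\right) - 1065\right) \sqrt{-14 + 17} = \left(\left(-12 + 7\right) - 1065\right) \sqrt{3} = \left(-5 - 1065\right) \sqrt{3} = - 1070 \sqrt{3}$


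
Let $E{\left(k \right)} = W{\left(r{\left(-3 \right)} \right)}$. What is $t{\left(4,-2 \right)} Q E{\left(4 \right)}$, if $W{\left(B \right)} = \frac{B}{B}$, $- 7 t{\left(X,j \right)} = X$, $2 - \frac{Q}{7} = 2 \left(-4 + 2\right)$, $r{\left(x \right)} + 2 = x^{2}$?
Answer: $-24$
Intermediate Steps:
$r{\left(x \right)} = -2 + x^{2}$
$Q = 42$ ($Q = 14 - 7 \cdot 2 \left(-4 + 2\right) = 14 - 7 \cdot 2 \left(-2\right) = 14 - -28 = 14 + 28 = 42$)
$t{\left(X,j \right)} = - \frac{X}{7}$
$W{\left(B \right)} = 1$
$E{\left(k \right)} = 1$
$t{\left(4,-2 \right)} Q E{\left(4 \right)} = \left(- \frac{1}{7}\right) 4 \cdot 42 \cdot 1 = \left(- \frac{4}{7}\right) 42 \cdot 1 = \left(-24\right) 1 = -24$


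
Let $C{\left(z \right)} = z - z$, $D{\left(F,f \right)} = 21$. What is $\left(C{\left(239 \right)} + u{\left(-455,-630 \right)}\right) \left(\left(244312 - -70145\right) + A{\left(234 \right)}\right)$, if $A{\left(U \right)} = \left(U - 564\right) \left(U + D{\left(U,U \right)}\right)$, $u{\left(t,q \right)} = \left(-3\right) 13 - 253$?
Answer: $-67249644$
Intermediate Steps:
$C{\left(z \right)} = 0$
$u{\left(t,q \right)} = -292$ ($u{\left(t,q \right)} = -39 - 253 = -292$)
$A{\left(U \right)} = \left(-564 + U\right) \left(21 + U\right)$ ($A{\left(U \right)} = \left(U - 564\right) \left(U + 21\right) = \left(-564 + U\right) \left(21 + U\right)$)
$\left(C{\left(239 \right)} + u{\left(-455,-630 \right)}\right) \left(\left(244312 - -70145\right) + A{\left(234 \right)}\right) = \left(0 - 292\right) \left(\left(244312 - -70145\right) - \left(138906 - 54756\right)\right) = - 292 \left(\left(244312 + 70145\right) - 84150\right) = - 292 \left(314457 - 84150\right) = \left(-292\right) 230307 = -67249644$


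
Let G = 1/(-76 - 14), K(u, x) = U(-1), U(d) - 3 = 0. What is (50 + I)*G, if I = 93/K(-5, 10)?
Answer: -9/10 ≈ -0.90000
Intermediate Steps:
U(d) = 3 (U(d) = 3 + 0 = 3)
K(u, x) = 3
G = -1/90 (G = 1/(-90) = -1/90 ≈ -0.011111)
I = 31 (I = 93/3 = 93*(⅓) = 31)
(50 + I)*G = (50 + 31)*(-1/90) = 81*(-1/90) = -9/10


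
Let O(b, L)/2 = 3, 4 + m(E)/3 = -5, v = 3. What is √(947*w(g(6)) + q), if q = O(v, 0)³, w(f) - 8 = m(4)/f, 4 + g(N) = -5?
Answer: 7*√217 ≈ 103.12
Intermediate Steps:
g(N) = -9 (g(N) = -4 - 5 = -9)
m(E) = -27 (m(E) = -12 + 3*(-5) = -12 - 15 = -27)
O(b, L) = 6 (O(b, L) = 2*3 = 6)
w(f) = 8 - 27/f
q = 216 (q = 6³ = 216)
√(947*w(g(6)) + q) = √(947*(8 - 27/(-9)) + 216) = √(947*(8 - 27*(-⅑)) + 216) = √(947*(8 + 3) + 216) = √(947*11 + 216) = √(10417 + 216) = √10633 = 7*√217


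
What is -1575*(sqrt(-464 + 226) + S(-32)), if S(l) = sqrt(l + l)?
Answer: 1575*I*(-8 - sqrt(238)) ≈ -36898.0*I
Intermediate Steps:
S(l) = sqrt(2)*sqrt(l) (S(l) = sqrt(2*l) = sqrt(2)*sqrt(l))
-1575*(sqrt(-464 + 226) + S(-32)) = -1575*(sqrt(-464 + 226) + sqrt(2)*sqrt(-32)) = -1575*(sqrt(-238) + sqrt(2)*(4*I*sqrt(2))) = -1575*(I*sqrt(238) + 8*I) = -1575*(8*I + I*sqrt(238)) = -12600*I - 1575*I*sqrt(238)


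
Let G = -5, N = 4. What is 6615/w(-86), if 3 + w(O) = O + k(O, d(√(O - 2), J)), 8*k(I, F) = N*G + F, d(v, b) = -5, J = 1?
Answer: -52920/737 ≈ -71.805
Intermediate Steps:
k(I, F) = -5/2 + F/8 (k(I, F) = (4*(-5) + F)/8 = (-20 + F)/8 = -5/2 + F/8)
w(O) = -49/8 + O (w(O) = -3 + (O + (-5/2 + (⅛)*(-5))) = -3 + (O + (-5/2 - 5/8)) = -3 + (O - 25/8) = -3 + (-25/8 + O) = -49/8 + O)
6615/w(-86) = 6615/(-49/8 - 86) = 6615/(-737/8) = 6615*(-8/737) = -52920/737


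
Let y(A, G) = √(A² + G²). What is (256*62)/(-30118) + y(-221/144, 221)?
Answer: -7936/15059 + 221*√20737/144 ≈ 220.48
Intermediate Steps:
(256*62)/(-30118) + y(-221/144, 221) = (256*62)/(-30118) + √((-221/144)² + 221²) = 15872*(-1/30118) + √((-221*1/144)² + 48841) = -7936/15059 + √((-221/144)² + 48841) = -7936/15059 + √(48841/20736 + 48841) = -7936/15059 + √(1012815817/20736) = -7936/15059 + 221*√20737/144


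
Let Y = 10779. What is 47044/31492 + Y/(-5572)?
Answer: -19330775/43868356 ≈ -0.44065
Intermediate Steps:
47044/31492 + Y/(-5572) = 47044/31492 + 10779/(-5572) = 47044*(1/31492) + 10779*(-1/5572) = 11761/7873 - 10779/5572 = -19330775/43868356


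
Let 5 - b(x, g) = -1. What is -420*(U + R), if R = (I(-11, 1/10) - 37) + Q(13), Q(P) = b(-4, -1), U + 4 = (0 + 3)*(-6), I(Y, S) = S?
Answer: 22218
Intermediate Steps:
U = -22 (U = -4 + (0 + 3)*(-6) = -4 + 3*(-6) = -4 - 18 = -22)
b(x, g) = 6 (b(x, g) = 5 - 1*(-1) = 5 + 1 = 6)
Q(P) = 6
R = -309/10 (R = (1/10 - 37) + 6 = (⅒ - 37) + 6 = -369/10 + 6 = -309/10 ≈ -30.900)
-420*(U + R) = -420*(-22 - 309/10) = -420*(-529/10) = 22218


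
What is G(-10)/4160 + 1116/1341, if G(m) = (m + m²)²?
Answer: 86137/30992 ≈ 2.7793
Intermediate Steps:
G(-10)/4160 + 1116/1341 = ((-10)²*(1 - 10)²)/4160 + 1116/1341 = (100*(-9)²)*(1/4160) + 1116*(1/1341) = (100*81)*(1/4160) + 124/149 = 8100*(1/4160) + 124/149 = 405/208 + 124/149 = 86137/30992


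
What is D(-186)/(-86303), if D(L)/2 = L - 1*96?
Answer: 564/86303 ≈ 0.0065351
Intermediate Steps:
D(L) = -192 + 2*L (D(L) = 2*(L - 1*96) = 2*(L - 96) = 2*(-96 + L) = -192 + 2*L)
D(-186)/(-86303) = (-192 + 2*(-186))/(-86303) = (-192 - 372)*(-1/86303) = -564*(-1/86303) = 564/86303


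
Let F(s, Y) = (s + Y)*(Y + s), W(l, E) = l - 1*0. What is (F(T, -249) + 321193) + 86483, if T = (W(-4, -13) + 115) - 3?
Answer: 427557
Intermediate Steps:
W(l, E) = l (W(l, E) = l + 0 = l)
T = 108 (T = (-4 + 115) - 3 = 111 - 3 = 108)
F(s, Y) = (Y + s)² (F(s, Y) = (Y + s)*(Y + s) = (Y + s)²)
(F(T, -249) + 321193) + 86483 = ((-249 + 108)² + 321193) + 86483 = ((-141)² + 321193) + 86483 = (19881 + 321193) + 86483 = 341074 + 86483 = 427557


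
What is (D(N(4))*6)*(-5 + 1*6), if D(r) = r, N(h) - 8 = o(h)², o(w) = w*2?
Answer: 432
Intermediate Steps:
o(w) = 2*w
N(h) = 8 + 4*h² (N(h) = 8 + (2*h)² = 8 + 4*h²)
(D(N(4))*6)*(-5 + 1*6) = ((8 + 4*4²)*6)*(-5 + 1*6) = ((8 + 4*16)*6)*(-5 + 6) = ((8 + 64)*6)*1 = (72*6)*1 = 432*1 = 432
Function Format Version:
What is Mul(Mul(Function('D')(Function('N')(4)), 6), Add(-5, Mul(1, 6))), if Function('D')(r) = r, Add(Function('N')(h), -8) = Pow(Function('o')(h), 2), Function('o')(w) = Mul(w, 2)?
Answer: 432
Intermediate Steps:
Function('o')(w) = Mul(2, w)
Function('N')(h) = Add(8, Mul(4, Pow(h, 2))) (Function('N')(h) = Add(8, Pow(Mul(2, h), 2)) = Add(8, Mul(4, Pow(h, 2))))
Mul(Mul(Function('D')(Function('N')(4)), 6), Add(-5, Mul(1, 6))) = Mul(Mul(Add(8, Mul(4, Pow(4, 2))), 6), Add(-5, Mul(1, 6))) = Mul(Mul(Add(8, Mul(4, 16)), 6), Add(-5, 6)) = Mul(Mul(Add(8, 64), 6), 1) = Mul(Mul(72, 6), 1) = Mul(432, 1) = 432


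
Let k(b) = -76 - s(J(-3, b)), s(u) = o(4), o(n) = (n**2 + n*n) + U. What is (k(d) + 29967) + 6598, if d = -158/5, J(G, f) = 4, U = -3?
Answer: 36460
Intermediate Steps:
o(n) = -3 + 2*n**2 (o(n) = (n**2 + n*n) - 3 = (n**2 + n**2) - 3 = 2*n**2 - 3 = -3 + 2*n**2)
s(u) = 29 (s(u) = -3 + 2*4**2 = -3 + 2*16 = -3 + 32 = 29)
d = -158/5 (d = -158*1/5 = -158/5 ≈ -31.600)
k(b) = -105 (k(b) = -76 - 1*29 = -76 - 29 = -105)
(k(d) + 29967) + 6598 = (-105 + 29967) + 6598 = 29862 + 6598 = 36460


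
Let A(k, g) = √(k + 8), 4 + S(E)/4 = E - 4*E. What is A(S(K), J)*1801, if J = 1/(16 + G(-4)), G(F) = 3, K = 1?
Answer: 3602*I*√5 ≈ 8054.3*I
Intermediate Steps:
S(E) = -16 - 12*E (S(E) = -16 + 4*(E - 4*E) = -16 + 4*(-3*E) = -16 - 12*E)
J = 1/19 (J = 1/(16 + 3) = 1/19 ≈ 0.052632)
A(k, g) = √(8 + k)
A(S(K), J)*1801 = √(8 + (-16 - 12*1))*1801 = √(8 + (-16 - 12))*1801 = √(8 - 28)*1801 = √(-20)*1801 = (2*I*√5)*1801 = 3602*I*√5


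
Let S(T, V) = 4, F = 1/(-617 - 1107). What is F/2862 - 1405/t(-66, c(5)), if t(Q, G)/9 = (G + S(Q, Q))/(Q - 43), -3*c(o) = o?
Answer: 251876968913/34538616 ≈ 7292.6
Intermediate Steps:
c(o) = -o/3
F = -1/1724 (F = 1/(-1724) = -1/1724 ≈ -0.00058005)
t(Q, G) = 9*(4 + G)/(-43 + Q) (t(Q, G) = 9*((G + 4)/(Q - 43)) = 9*((4 + G)/(-43 + Q)) = 9*(4 + G)/(-43 + Q))
F/2862 - 1405/t(-66, c(5)) = -1/1724/2862 - 1405*(-43 - 66)/(9*(4 - ⅓*5)) = -1/1724*1/2862 - 1405*(-109/(9*(4 - 5/3))) = -1/4934088 - 1405/(9*(-1/109)*(7/3)) = -1/4934088 - 1405/(-21/109) = -1/4934088 - 1405*(-109/21) = -1/4934088 + 153145/21 = 251876968913/34538616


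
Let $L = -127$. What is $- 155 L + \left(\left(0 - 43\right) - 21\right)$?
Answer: $19621$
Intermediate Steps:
$- 155 L + \left(\left(0 - 43\right) - 21\right) = \left(-155\right) \left(-127\right) + \left(\left(0 - 43\right) - 21\right) = 19685 - 64 = 19621$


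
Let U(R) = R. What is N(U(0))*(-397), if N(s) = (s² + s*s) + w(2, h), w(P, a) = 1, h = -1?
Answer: -397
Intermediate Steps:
N(s) = 1 + 2*s² (N(s) = (s² + s*s) + 1 = (s² + s²) + 1 = 2*s² + 1 = 1 + 2*s²)
N(U(0))*(-397) = (1 + 2*0²)*(-397) = (1 + 2*0)*(-397) = (1 + 0)*(-397) = 1*(-397) = -397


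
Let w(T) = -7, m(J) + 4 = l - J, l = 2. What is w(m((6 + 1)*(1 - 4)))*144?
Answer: -1008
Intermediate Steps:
m(J) = -2 - J (m(J) = -4 + (2 - J) = -2 - J)
w(m((6 + 1)*(1 - 4)))*144 = -7*144 = -1008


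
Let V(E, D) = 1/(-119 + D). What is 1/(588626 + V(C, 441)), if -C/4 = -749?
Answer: 322/189537573 ≈ 1.6989e-6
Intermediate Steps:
C = 2996 (C = -4*(-749) = 2996)
1/(588626 + V(C, 441)) = 1/(588626 + 1/(-119 + 441)) = 1/(588626 + 1/322) = 1/(189537573/322) = 322/189537573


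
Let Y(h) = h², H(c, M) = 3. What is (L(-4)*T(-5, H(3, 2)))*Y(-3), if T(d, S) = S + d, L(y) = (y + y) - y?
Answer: 72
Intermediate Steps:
L(y) = y (L(y) = 2*y - y = y)
(L(-4)*T(-5, H(3, 2)))*Y(-3) = -4*(3 - 5)*(-3)² = -4*(-2)*9 = 8*9 = 72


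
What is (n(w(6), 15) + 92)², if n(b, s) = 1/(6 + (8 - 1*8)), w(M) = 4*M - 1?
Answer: 305809/36 ≈ 8494.7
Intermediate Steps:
w(M) = -1 + 4*M
n(b, s) = ⅙ (n(b, s) = 1/(6 + (8 - 8)) = 1/(6 + 0) = 1/6 = ⅙)
(n(w(6), 15) + 92)² = (⅙ + 92)² = (553/6)² = 305809/36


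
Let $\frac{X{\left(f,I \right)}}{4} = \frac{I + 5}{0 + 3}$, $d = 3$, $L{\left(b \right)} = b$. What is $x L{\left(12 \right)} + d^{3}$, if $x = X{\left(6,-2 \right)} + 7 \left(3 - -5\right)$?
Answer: $747$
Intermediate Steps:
$X{\left(f,I \right)} = \frac{20}{3} + \frac{4 I}{3}$ ($X{\left(f,I \right)} = 4 \frac{I + 5}{0 + 3} = 4 \frac{5 + I}{3} = 4 \left(5 + I\right) \frac{1}{3} = 4 \left(\frac{5}{3} + \frac{I}{3}\right) = \frac{20}{3} + \frac{4 I}{3}$)
$x = 60$ ($x = \left(\frac{20}{3} + \frac{4}{3} \left(-2\right)\right) + 7 \left(3 - -5\right) = \left(\frac{20}{3} - \frac{8}{3}\right) + 7 \left(3 + 5\right) = 4 + 7 \cdot 8 = 4 + 56 = 60$)
$x L{\left(12 \right)} + d^{3} = 60 \cdot 12 + 3^{3} = 720 + 27 = 747$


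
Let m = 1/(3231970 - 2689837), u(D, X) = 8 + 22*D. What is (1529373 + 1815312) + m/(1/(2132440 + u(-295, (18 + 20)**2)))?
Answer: 1813266239063/542133 ≈ 3.3447e+6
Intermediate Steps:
m = 1/542133 ≈ 1.8446e-6
(1529373 + 1815312) + m/(1/(2132440 + u(-295, (18 + 20)**2))) = (1529373 + 1815312) + 1/(542133*(1/(2132440 + (8 + 22*(-295))))) = 3344685 + 1/(542133*(1/(2132440 + (8 - 6490)))) = 3344685 + 1/(542133*(1/(2132440 - 6482))) = 3344685 + 1/(542133*(1/2125958)) = 3344685 + (1/542133)*2125958 = 3344685 + 2125958/542133 = 1813266239063/542133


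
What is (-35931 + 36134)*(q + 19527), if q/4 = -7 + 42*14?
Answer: 4435753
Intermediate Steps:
q = 2324 (q = 4*(-7 + 42*14) = 4*(-7 + 588) = 4*581 = 2324)
(-35931 + 36134)*(q + 19527) = (-35931 + 36134)*(2324 + 19527) = 203*21851 = 4435753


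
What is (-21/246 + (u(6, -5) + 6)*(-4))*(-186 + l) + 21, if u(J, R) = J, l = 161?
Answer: 100297/82 ≈ 1223.1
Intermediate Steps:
(-21/246 + (u(6, -5) + 6)*(-4))*(-186 + l) + 21 = (-21/246 + (6 + 6)*(-4))*(-186 + 161) + 21 = (-21*1/246 + 12*(-4))*(-25) + 21 = (-7/82 - 48)*(-25) + 21 = -3943/82*(-25) + 21 = 98575/82 + 21 = 100297/82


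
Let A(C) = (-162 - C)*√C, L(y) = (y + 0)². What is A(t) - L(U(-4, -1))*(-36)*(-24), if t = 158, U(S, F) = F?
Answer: -864 - 320*√158 ≈ -4886.3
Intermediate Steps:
L(y) = y²
A(C) = √C*(-162 - C)
A(t) - L(U(-4, -1))*(-36)*(-24) = √158*(-162 - 1*158) - (-1)²*(-36)*(-24) = √158*(-162 - 158) - 1*(-36)*(-24) = √158*(-320) - (-36)*(-24) = -320*√158 - 1*864 = -320*√158 - 864 = -864 - 320*√158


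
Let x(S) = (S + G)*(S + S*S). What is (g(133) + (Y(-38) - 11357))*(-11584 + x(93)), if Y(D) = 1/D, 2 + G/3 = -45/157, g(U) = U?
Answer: -24824788242780/2983 ≈ -8.3221e+9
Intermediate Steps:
G = -1077/157 (G = -6 + 3*(-45/157) = -6 - 135/157 = -1077/157 ≈ -6.8599)
x(S) = (-1077/157 + S)*(S + S**2) (x(S) = (S - 1077/157)*(S + S*S) = (-1077/157 + S)*(S + S**2))
(g(133) + (Y(-38) - 11357))*(-11584 + x(93)) = (133 + (1/(-38) - 11357))*(-11584 + (1/157)*93*(-1077 - 920*93 + 157*93**2)) = (133 + (-1/38 - 11357))*(-11584 + (1/157)*93*(-1077 - 85560 + 157*8649)) = (133 - 431567/38)*(-11584 + (1/157)*93*(-1077 - 85560 + 1357893)) = -426513*(-11584 + (1/157)*93*1271256)/38 = -426513*(-11584 + 118226808/157)/38 = -426513/38*116408120/157 = -24824788242780/2983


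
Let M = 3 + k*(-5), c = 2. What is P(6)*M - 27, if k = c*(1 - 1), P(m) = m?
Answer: -9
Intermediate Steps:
k = 0 (k = 2*(1 - 1) = 2*0 = 0)
M = 3 (M = 3 + 0*(-5) = 3 + 0 = 3)
P(6)*M - 27 = 6*3 - 27 = 18 - 27 = -9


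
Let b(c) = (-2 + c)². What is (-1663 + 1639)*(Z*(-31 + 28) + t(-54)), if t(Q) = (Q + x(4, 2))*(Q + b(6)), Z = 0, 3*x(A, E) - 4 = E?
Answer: -47424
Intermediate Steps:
x(A, E) = 4/3 + E/3
t(Q) = (2 + Q)*(16 + Q) (t(Q) = (Q + (4/3 + (⅓)*2))*(Q + (-2 + 6)²) = (Q + (4/3 + ⅔))*(Q + 4²) = (Q + 2)*(Q + 16) = (2 + Q)*(16 + Q))
(-1663 + 1639)*(Z*(-31 + 28) + t(-54)) = (-1663 + 1639)*(0*(-31 + 28) + (32 + (-54)² + 18*(-54))) = -24*(0*(-3) + (32 + 2916 - 972)) = -24*(0 + 1976) = -24*1976 = -47424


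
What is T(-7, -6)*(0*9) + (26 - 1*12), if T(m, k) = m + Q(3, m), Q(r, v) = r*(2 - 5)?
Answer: 14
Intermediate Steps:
Q(r, v) = -3*r (Q(r, v) = r*(-3) = -3*r)
T(m, k) = -9 + m (T(m, k) = m - 3*3 = m - 9 = -9 + m)
T(-7, -6)*(0*9) + (26 - 1*12) = (-9 - 7)*(0*9) + (26 - 1*12) = -16*0 + (26 - 12) = 0 + 14 = 14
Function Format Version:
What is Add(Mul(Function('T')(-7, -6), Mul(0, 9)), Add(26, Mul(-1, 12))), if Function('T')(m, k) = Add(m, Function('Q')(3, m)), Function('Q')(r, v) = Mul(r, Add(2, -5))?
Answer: 14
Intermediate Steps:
Function('Q')(r, v) = Mul(-3, r) (Function('Q')(r, v) = Mul(r, -3) = Mul(-3, r))
Function('T')(m, k) = Add(-9, m) (Function('T')(m, k) = Add(m, Mul(-3, 3)) = Add(m, -9) = Add(-9, m))
Add(Mul(Function('T')(-7, -6), Mul(0, 9)), Add(26, Mul(-1, 12))) = Add(Mul(Add(-9, -7), Mul(0, 9)), Add(26, Mul(-1, 12))) = Add(Mul(-16, 0), Add(26, -12)) = Add(0, 14) = 14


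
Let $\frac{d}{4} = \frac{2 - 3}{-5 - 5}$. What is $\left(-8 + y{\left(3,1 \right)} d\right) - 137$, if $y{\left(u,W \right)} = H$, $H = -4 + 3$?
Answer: $- \frac{727}{5} \approx -145.4$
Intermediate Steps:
$H = -1$
$d = \frac{2}{5}$ ($d = 4 \frac{2 - 3}{-5 - 5} = 4 \left(- \frac{1}{-10}\right) = 4 \left(\left(-1\right) \left(- \frac{1}{10}\right)\right) = 4 \cdot \frac{1}{10} = \frac{2}{5} \approx 0.4$)
$y{\left(u,W \right)} = -1$
$\left(-8 + y{\left(3,1 \right)} d\right) - 137 = \left(-8 - \frac{2}{5}\right) - 137 = - \frac{42}{5} - 137 = - \frac{727}{5}$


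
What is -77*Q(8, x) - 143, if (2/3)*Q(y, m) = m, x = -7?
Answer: 1331/2 ≈ 665.50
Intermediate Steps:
Q(y, m) = 3*m/2
-77*Q(8, x) - 143 = -231*(-7)/2 - 143 = -77*(-21/2) - 143 = 1617/2 - 143 = 1331/2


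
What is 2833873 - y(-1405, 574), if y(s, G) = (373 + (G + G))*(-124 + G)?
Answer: 2149423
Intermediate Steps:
y(s, G) = (-124 + G)*(373 + 2*G) (y(s, G) = (373 + 2*G)*(-124 + G) = (-124 + G)*(373 + 2*G))
2833873 - y(-1405, 574) = 2833873 - (-46252 + 2*574**2 + 125*574) = 2833873 - (-46252 + 2*329476 + 71750) = 2833873 - (-46252 + 658952 + 71750) = 2833873 - 1*684450 = 2833873 - 684450 = 2149423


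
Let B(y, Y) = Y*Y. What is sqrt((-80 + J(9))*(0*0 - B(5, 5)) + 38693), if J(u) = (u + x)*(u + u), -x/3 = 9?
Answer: sqrt(48793) ≈ 220.89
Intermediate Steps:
x = -27 (x = -3*9 = -27)
B(y, Y) = Y**2
J(u) = 2*u*(-27 + u) (J(u) = (u - 27)*(u + u) = (-27 + u)*(2*u) = 2*u*(-27 + u))
sqrt((-80 + J(9))*(0*0 - B(5, 5)) + 38693) = sqrt((-80 + 2*9*(-27 + 9))*(0*0 - 1*5**2) + 38693) = sqrt((-80 + 2*9*(-18))*(0 - 1*25) + 38693) = sqrt((-80 - 324)*(0 - 25) + 38693) = sqrt(-404*(-25) + 38693) = sqrt(10100 + 38693) = sqrt(48793)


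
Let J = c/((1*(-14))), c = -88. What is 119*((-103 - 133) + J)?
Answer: -27336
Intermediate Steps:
J = 44/7 (J = -88/(1*(-14)) = -88/(-14) = -88*(-1/14) = 44/7 ≈ 6.2857)
119*((-103 - 133) + J) = 119*((-103 - 133) + 44/7) = 119*(-236 + 44/7) = 119*(-1608/7) = -27336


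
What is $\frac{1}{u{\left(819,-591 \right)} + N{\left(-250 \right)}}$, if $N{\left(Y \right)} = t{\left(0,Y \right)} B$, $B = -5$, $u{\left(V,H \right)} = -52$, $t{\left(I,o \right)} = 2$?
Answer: $- \frac{1}{62} \approx -0.016129$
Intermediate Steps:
$N{\left(Y \right)} = -10$ ($N{\left(Y \right)} = 2 \left(-5\right) = -10$)
$\frac{1}{u{\left(819,-591 \right)} + N{\left(-250 \right)}} = \frac{1}{-52 - 10} = \frac{1}{-62} = - \frac{1}{62}$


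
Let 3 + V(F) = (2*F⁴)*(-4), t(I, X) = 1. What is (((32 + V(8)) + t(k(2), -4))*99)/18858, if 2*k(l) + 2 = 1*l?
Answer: -540177/3143 ≈ -171.87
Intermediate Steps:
k(l) = -1 + l/2 (k(l) = -1 + (1*l)/2 = -1 + l/2)
V(F) = -3 - 8*F⁴ (V(F) = -3 + (2*F⁴)*(-4) = -3 - 8*F⁴)
(((32 + V(8)) + t(k(2), -4))*99)/18858 = (((32 + (-3 - 8*8⁴)) + 1)*99)/18858 = (((32 + (-3 - 8*4096)) + 1)*99)*(1/18858) = (((32 + (-3 - 32768)) + 1)*99)*(1/18858) = (((32 - 32771) + 1)*99)*(1/18858) = ((-32739 + 1)*99)*(1/18858) = -32738*99*(1/18858) = -3241062*1/18858 = -540177/3143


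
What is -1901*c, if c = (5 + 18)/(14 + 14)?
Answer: -43723/28 ≈ -1561.5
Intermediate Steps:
c = 23/28 ≈ 0.82143
-1901*c = -1901*23/28 = -43723/28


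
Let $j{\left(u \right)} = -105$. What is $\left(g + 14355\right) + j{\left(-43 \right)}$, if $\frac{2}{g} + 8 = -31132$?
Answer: $\frac{221872499}{15570} \approx 14250.0$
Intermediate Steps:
$g = - \frac{1}{15570}$ ($g = \frac{2}{-8 - 31132} = \frac{2}{-31140} = 2 \left(- \frac{1}{31140}\right) = - \frac{1}{15570} \approx -6.4226 \cdot 10^{-5}$)
$\left(g + 14355\right) + j{\left(-43 \right)} = \left(- \frac{1}{15570} + 14355\right) - 105 = \frac{223507349}{15570} - 105 = \frac{221872499}{15570}$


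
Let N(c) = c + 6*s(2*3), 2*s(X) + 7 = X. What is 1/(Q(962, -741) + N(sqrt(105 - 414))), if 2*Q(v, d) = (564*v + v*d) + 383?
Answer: -339794/28864991845 - 4*I*sqrt(309)/28864991845 ≈ -1.1772e-5 - 2.4359e-9*I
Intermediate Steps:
s(X) = -7/2 + X/2
Q(v, d) = 383/2 + 282*v + d*v/2 (Q(v, d) = ((564*v + v*d) + 383)/2 = ((564*v + d*v) + 383)/2 = (383 + 564*v + d*v)/2 = 383/2 + 282*v + d*v/2)
N(c) = -3 + c (N(c) = c + 6*(-7/2 + (2*3)/2) = c + 6*(-7/2 + (1/2)*6) = c + 6*(-7/2 + 3) = c + 6*(-1/2) = c - 3 = -3 + c)
1/(Q(962, -741) + N(sqrt(105 - 414))) = 1/((383/2 + 282*962 + (1/2)*(-741)*962) + (-3 + sqrt(105 - 414))) = 1/((383/2 + 271284 - 356421) + (-3 + sqrt(-309))) = 1/(-169891/2 + (-3 + I*sqrt(309))) = 1/(-169897/2 + I*sqrt(309))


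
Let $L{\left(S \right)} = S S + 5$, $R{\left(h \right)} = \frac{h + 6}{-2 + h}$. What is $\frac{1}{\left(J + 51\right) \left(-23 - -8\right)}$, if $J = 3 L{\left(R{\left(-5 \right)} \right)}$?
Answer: $- \frac{49}{48555} \approx -0.0010092$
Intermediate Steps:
$R{\left(h \right)} = \frac{6 + h}{-2 + h}$
$L{\left(S \right)} = 5 + S^{2}$ ($L{\left(S \right)} = S^{2} + 5 = 5 + S^{2}$)
$J = \frac{738}{49}$ ($J = 3 \left(5 + \left(\frac{6 - 5}{-2 - 5}\right)^{2}\right) = 3 \left(5 + \left(\frac{1}{-7} \cdot 1\right)^{2}\right) = 3 \left(5 + \left(\left(- \frac{1}{7}\right) 1\right)^{2}\right) = 3 \left(5 + \left(- \frac{1}{7}\right)^{2}\right) = 3 \left(5 + \frac{1}{49}\right) = 3 \cdot \frac{246}{49} = \frac{738}{49} \approx 15.061$)
$\frac{1}{\left(J + 51\right) \left(-23 - -8\right)} = \frac{1}{\left(\frac{738}{49} + 51\right) \left(-23 - -8\right)} = \frac{1}{\frac{3237}{49} \left(-23 + 8\right)} = \frac{1}{\frac{3237}{49} \left(-15\right)} = \frac{1}{- \frac{48555}{49}} = - \frac{49}{48555}$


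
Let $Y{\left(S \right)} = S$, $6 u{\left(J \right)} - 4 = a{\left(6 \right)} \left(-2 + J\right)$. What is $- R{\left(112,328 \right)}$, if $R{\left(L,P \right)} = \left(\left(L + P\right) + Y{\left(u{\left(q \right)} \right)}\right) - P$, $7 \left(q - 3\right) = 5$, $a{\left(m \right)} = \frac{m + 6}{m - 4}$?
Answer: $- \frac{2402}{21} \approx -114.38$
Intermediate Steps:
$a{\left(m \right)} = \frac{6 + m}{-4 + m}$
$q = \frac{26}{7}$ ($q = 3 + \frac{1}{7} \cdot 5 = 3 + \frac{5}{7} = \frac{26}{7} \approx 3.7143$)
$u{\left(J \right)} = - \frac{4}{3} + J$ ($u{\left(J \right)} = \frac{2}{3} + \frac{\frac{6 + 6}{-4 + 6} \left(-2 + J\right)}{6} = \frac{2}{3} + \frac{\frac{1}{2} \cdot 12 \left(-2 + J\right)}{6} = \frac{2}{3} + \frac{6 \left(-2 + J\right)}{6} = \frac{2}{3} + \frac{-12 + 6 J}{6} = \frac{2}{3} + \left(-2 + J\right) = - \frac{4}{3} + J$)
$R{\left(L,P \right)} = \frac{50}{21} + L$ ($R{\left(L,P \right)} = \left(\left(L + P\right) + \left(- \frac{4}{3} + \frac{26}{7}\right)\right) - P = \left(\left(L + P\right) + \frac{50}{21}\right) - P = \left(\frac{50}{21} + L + P\right) - P = \frac{50}{21} + L$)
$- R{\left(112,328 \right)} = - (\frac{50}{21} + 112) = \left(-1\right) \frac{2402}{21} = - \frac{2402}{21}$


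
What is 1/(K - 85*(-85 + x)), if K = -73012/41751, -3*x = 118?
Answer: 41751/441165473 ≈ 9.4638e-5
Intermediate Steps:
x = -118/3 (x = -⅓*118 = -118/3 ≈ -39.333)
K = -73012/41751 (K = -73012*1/41751 = -73012/41751 ≈ -1.7487)
1/(K - 85*(-85 + x)) = 1/(-73012/41751 - 85*(-85 - 118/3)) = 1/(-73012/41751 - 85*(-373/3)) = 1/(-73012/41751 + 31705/3) = 1/(441165473/41751) = 41751/441165473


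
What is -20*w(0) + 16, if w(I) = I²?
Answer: 16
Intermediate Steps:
-20*w(0) + 16 = -20*0² + 16 = -20*0 + 16 = 0 + 16 = 16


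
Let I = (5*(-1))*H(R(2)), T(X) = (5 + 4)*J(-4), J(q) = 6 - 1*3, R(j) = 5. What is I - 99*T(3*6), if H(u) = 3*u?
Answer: -2748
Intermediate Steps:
J(q) = 3 (J(q) = 6 - 3 = 3)
T(X) = 27 (T(X) = (5 + 4)*3 = 9*3 = 27)
I = -75 (I = (5*(-1))*(3*5) = -5*15 = -75)
I - 99*T(3*6) = -75 - 99*27 = -75 - 2673 = -2748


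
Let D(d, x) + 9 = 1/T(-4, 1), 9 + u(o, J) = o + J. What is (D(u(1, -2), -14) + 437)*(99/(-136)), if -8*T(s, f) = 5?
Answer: -52767/170 ≈ -310.39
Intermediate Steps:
T(s, f) = -5/8 (T(s, f) = -⅛*5 = -5/8)
u(o, J) = -9 + J + o (u(o, J) = -9 + (o + J) = -9 + (J + o) = -9 + J + o)
D(d, x) = -53/5 (D(d, x) = -9 + 1/(-5/8) = -9 - 8/5 = -53/5)
(D(u(1, -2), -14) + 437)*(99/(-136)) = (-53/5 + 437)*(99/(-136)) = 2132*(99*(-1/136))/5 = (2132/5)*(-99/136) = -52767/170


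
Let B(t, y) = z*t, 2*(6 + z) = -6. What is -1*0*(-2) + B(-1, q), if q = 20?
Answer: 9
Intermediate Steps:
z = -9 (z = -6 + (1/2)*(-6) = -6 - 3 = -9)
B(t, y) = -9*t
-1*0*(-2) + B(-1, q) = -1*0*(-2) - 9*(-1) = 0*(-2) + 9 = 0 + 9 = 9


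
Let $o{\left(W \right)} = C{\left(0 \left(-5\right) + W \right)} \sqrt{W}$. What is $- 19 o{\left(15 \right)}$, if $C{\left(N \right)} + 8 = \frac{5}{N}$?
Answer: $\frac{437 \sqrt{15}}{3} \approx 564.16$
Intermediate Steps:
$C{\left(N \right)} = -8 + \frac{5}{N}$
$o{\left(W \right)} = \sqrt{W} \left(-8 + \frac{5}{W}\right)$ ($o{\left(W \right)} = \left(-8 + \frac{5}{0 \left(-5\right) + W}\right) \sqrt{W} = \left(-8 + \frac{5}{0 + W}\right) \sqrt{W} = \left(-8 + \frac{5}{W}\right) \sqrt{W} = \sqrt{W} \left(-8 + \frac{5}{W}\right)$)
$- 19 o{\left(15 \right)} = - 19 \frac{5 - 120}{\sqrt{15}} = - 19 \frac{\sqrt{15}}{15} \left(5 - 120\right) = - 19 \frac{\sqrt{15}}{15} \left(-115\right) = - 19 \left(- \frac{23 \sqrt{15}}{3}\right) = \frac{437 \sqrt{15}}{3}$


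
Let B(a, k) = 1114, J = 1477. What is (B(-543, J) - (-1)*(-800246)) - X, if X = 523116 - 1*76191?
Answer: -1246057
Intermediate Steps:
X = 446925 (X = 523116 - 76191 = 446925)
(B(-543, J) - (-1)*(-800246)) - X = (1114 - (-1)*(-800246)) - 1*446925 = (1114 - 1*800246) - 446925 = (1114 - 800246) - 446925 = -799132 - 446925 = -1246057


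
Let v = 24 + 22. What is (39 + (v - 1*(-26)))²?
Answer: 12321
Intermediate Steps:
v = 46
(39 + (v - 1*(-26)))² = (39 + (46 - 1*(-26)))² = (39 + (46 + 26))² = (39 + 72)² = 111² = 12321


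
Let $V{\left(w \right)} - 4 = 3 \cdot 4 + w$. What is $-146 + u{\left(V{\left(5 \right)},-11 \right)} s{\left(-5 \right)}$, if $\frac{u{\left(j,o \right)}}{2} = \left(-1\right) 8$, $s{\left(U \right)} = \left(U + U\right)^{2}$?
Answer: $-1746$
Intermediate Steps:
$s{\left(U \right)} = 4 U^{2}$ ($s{\left(U \right)} = \left(2 U\right)^{2} = 4 U^{2}$)
$V{\left(w \right)} = 16 + w$ ($V{\left(w \right)} = 4 + \left(3 \cdot 4 + w\right) = 4 + \left(12 + w\right) = 16 + w$)
$u{\left(j,o \right)} = -16$ ($u{\left(j,o \right)} = 2 \left(\left(-1\right) 8\right) = 2 \left(-8\right) = -16$)
$-146 + u{\left(V{\left(5 \right)},-11 \right)} s{\left(-5 \right)} = -146 - 16 \cdot 4 \left(-5\right)^{2} = -146 - 16 \cdot 4 \cdot 25 = -146 - 1600 = -1746$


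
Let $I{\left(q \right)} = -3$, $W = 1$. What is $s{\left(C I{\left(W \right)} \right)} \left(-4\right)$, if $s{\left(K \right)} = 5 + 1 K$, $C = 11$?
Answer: $112$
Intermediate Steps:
$s{\left(K \right)} = 5 + K$
$s{\left(C I{\left(W \right)} \right)} \left(-4\right) = \left(5 + 11 \left(-3\right)\right) \left(-4\right) = \left(5 - 33\right) \left(-4\right) = \left(-28\right) \left(-4\right) = 112$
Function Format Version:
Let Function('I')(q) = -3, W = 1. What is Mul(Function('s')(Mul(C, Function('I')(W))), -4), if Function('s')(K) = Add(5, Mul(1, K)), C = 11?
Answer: 112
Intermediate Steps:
Function('s')(K) = Add(5, K)
Mul(Function('s')(Mul(C, Function('I')(W))), -4) = Mul(Add(5, Mul(11, -3)), -4) = Mul(Add(5, -33), -4) = Mul(-28, -4) = 112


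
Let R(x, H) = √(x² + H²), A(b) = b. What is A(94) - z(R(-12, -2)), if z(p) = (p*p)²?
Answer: -21810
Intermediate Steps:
R(x, H) = √(H² + x²)
z(p) = p⁴ (z(p) = (p²)² = p⁴)
A(94) - z(R(-12, -2)) = 94 - (√((-2)² + (-12)²))⁴ = 94 - (√(4 + 144))⁴ = 94 - (√148)⁴ = 94 - (2*√37)⁴ = 94 - 1*21904 = 94 - 21904 = -21810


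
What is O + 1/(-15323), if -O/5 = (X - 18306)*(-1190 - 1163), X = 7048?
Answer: -2029537019511/15323 ≈ -1.3245e+8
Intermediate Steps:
O = -132450370 (O = -5*(7048 - 18306)*(-1190 - 1163) = -(-56290)*(-2353) = -5*26490074 = -132450370)
O + 1/(-15323) = -132450370 + 1/(-15323) = -132450370 - 1/15323 = -2029537019511/15323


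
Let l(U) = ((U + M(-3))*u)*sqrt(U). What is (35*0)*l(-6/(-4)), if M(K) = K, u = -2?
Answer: 0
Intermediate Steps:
l(U) = sqrt(U)*(6 - 2*U) (l(U) = ((U - 3)*(-2))*sqrt(U) = ((-3 + U)*(-2))*sqrt(U) = (6 - 2*U)*sqrt(U) = sqrt(U)*(6 - 2*U))
(35*0)*l(-6/(-4)) = (35*0)*(2*sqrt(-6/(-4))*(3 - (-6)/(-4))) = 0*(2*sqrt(-6*(-1/4))*(3 - (-6)*(-1)/4)) = 0*(2*sqrt(3/2)*(3 - 1*3/2)) = 0*(2*(sqrt(6)/2)*(3 - 3/2)) = 0*(2*(sqrt(6)/2)*(3/2)) = 0*(3*sqrt(6)/2) = 0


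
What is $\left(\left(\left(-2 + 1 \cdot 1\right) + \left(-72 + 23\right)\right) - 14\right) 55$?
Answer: $-3520$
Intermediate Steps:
$\left(\left(\left(-2 + 1 \cdot 1\right) + \left(-72 + 23\right)\right) - 14\right) 55 = \left(\left(\left(-2 + 1\right) - 49\right) - 14\right) 55 = \left(\left(-1 - 49\right) - 14\right) 55 = \left(-50 - 14\right) 55 = \left(-64\right) 55 = -3520$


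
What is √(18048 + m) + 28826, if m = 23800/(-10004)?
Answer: 28826 + √112875377098/2501 ≈ 28960.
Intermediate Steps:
m = -5950/2501 (m = 23800*(-1/10004) = -5950/2501 ≈ -2.3790)
√(18048 + m) + 28826 = √(18048 - 5950/2501) + 28826 = √(45132098/2501) + 28826 = √112875377098/2501 + 28826 = 28826 + √112875377098/2501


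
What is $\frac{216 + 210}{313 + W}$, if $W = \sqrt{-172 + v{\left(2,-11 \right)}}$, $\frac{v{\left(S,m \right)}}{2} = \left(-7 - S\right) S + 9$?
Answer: $\frac{133338}{98159} - \frac{426 i \sqrt{190}}{98159} \approx 1.3584 - 0.059821 i$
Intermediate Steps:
$v{\left(S,m \right)} = 18 + 2 S \left(-7 - S\right)$ ($v{\left(S,m \right)} = 2 \left(\left(-7 - S\right) S + 9\right) = 2 \left(S \left(-7 - S\right) + 9\right) = 2 \left(9 + S \left(-7 - S\right)\right) = 18 + 2 S \left(-7 - S\right)$)
$W = i \sqrt{190}$ ($W = \sqrt{-172 - \left(10 + 8\right)} = \sqrt{-172 - 18} = \sqrt{-190} = i \sqrt{190} \approx 13.784 i$)
$\frac{216 + 210}{313 + W} = \frac{216 + 210}{313 + i \sqrt{190}} = \frac{426}{313 + i \sqrt{190}}$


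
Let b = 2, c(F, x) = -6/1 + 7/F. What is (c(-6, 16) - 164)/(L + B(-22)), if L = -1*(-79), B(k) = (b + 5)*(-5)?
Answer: -1027/264 ≈ -3.8902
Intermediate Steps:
c(F, x) = -6 + 7/F (c(F, x) = -6*1 + 7/F = -6 + 7/F)
B(k) = -35 (B(k) = (2 + 5)*(-5) = 7*(-5) = -35)
L = 79
(c(-6, 16) - 164)/(L + B(-22)) = ((-6 + 7/(-6)) - 164)/(79 - 35) = ((-6 + 7*(-1/6)) - 164)/44 = ((-6 - 7/6) - 164)*(1/44) = (-43/6 - 164)*(1/44) = -1027/6*1/44 = -1027/264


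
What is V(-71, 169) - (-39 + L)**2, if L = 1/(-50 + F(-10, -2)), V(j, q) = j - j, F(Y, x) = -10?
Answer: -5480281/3600 ≈ -1522.3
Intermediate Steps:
V(j, q) = 0
L = -1/60 (L = 1/(-50 - 10) = 1/(-60) = -1/60 ≈ -0.016667)
V(-71, 169) - (-39 + L)**2 = 0 - (-39 - 1/60)**2 = 0 - (-2341/60)**2 = 0 - 1*5480281/3600 = 0 - 5480281/3600 = -5480281/3600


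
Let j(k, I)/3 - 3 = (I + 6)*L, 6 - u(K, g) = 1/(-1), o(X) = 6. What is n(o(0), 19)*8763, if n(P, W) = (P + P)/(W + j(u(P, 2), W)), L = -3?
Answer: -105156/197 ≈ -533.79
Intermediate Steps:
u(K, g) = 7 (u(K, g) = 6 - 1/(-1) = 6 - 1*(-1) = 6 + 1 = 7)
j(k, I) = -45 - 9*I (j(k, I) = 9 + 3*((I + 6)*(-3)) = 9 + 3*((6 + I)*(-3)) = 9 + 3*(-18 - 3*I) = 9 + (-54 - 9*I) = -45 - 9*I)
n(P, W) = 2*P/(-45 - 8*W) (n(P, W) = (P + P)/(W + (-45 - 9*W)) = (2*P)/(-45 - 8*W) = 2*P/(-45 - 8*W))
n(o(0), 19)*8763 = (2*6/(-45 - 8*19))*8763 = (2*6/(-45 - 152))*8763 = (2*6/(-197))*8763 = (2*6*(-1/197))*8763 = -12/197*8763 = -105156/197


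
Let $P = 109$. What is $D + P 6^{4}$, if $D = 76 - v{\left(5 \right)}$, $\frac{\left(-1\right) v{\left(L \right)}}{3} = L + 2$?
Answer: $141361$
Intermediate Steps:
$v{\left(L \right)} = -6 - 3 L$ ($v{\left(L \right)} = - 3 \left(L + 2\right) = - 3 \left(2 + L\right) = -6 - 3 L$)
$D = 97$ ($D = 76 - \left(-6 - 15\right) = 76 - -21 = 76 + 21 = 97$)
$D + P 6^{4} = 97 + 109 \cdot 6^{4} = 97 + 109 \cdot 1296 = 97 + 141264 = 141361$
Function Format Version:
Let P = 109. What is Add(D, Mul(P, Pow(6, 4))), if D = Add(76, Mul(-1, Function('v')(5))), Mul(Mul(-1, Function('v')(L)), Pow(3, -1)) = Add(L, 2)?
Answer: 141361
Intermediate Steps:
Function('v')(L) = Add(-6, Mul(-3, L)) (Function('v')(L) = Mul(-3, Add(L, 2)) = Mul(-3, Add(2, L)) = Add(-6, Mul(-3, L)))
D = 97 (D = Add(76, Mul(-1, Add(-6, Mul(-3, 5)))) = Add(76, Mul(-1, Add(-6, -15))) = Add(76, Mul(-1, -21)) = Add(76, 21) = 97)
Add(D, Mul(P, Pow(6, 4))) = Add(97, Mul(109, Pow(6, 4))) = Add(97, Mul(109, 1296)) = Add(97, 141264) = 141361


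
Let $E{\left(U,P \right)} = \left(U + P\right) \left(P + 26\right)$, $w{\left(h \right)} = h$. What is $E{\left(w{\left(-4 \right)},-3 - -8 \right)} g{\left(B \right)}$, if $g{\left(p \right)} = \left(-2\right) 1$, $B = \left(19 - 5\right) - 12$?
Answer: $-62$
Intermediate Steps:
$B = 2$ ($B = 14 - 12 = 2$)
$g{\left(p \right)} = -2$
$E{\left(U,P \right)} = \left(26 + P\right) \left(P + U\right)$ ($E{\left(U,P \right)} = \left(P + U\right) \left(26 + P\right) = \left(26 + P\right) \left(P + U\right)$)
$E{\left(w{\left(-4 \right)},-3 - -8 \right)} g{\left(B \right)} = \left(\left(-3 - -8\right)^{2} + 26 \left(-3 - -8\right) + 26 \left(-4\right) + \left(-3 - -8\right) \left(-4\right)\right) \left(-2\right) = \left(\left(-3 + 8\right)^{2} + 26 \left(-3 + 8\right) - 104 + \left(-3 + 8\right) \left(-4\right)\right) \left(-2\right) = \left(5^{2} + 26 \cdot 5 - 104 + 5 \left(-4\right)\right) \left(-2\right) = \left(25 + 130 - 104 - 20\right) \left(-2\right) = 31 \left(-2\right) = -62$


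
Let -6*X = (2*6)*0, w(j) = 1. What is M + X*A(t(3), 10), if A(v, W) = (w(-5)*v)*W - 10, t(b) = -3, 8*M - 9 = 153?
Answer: 81/4 ≈ 20.250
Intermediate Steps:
M = 81/4 (M = 9/8 + (1/8)*153 = 9/8 + 153/8 = 81/4 ≈ 20.250)
X = 0 (X = -2*6*0/6 = -2*0 = -1/6*0 = 0)
A(v, W) = -10 + W*v (A(v, W) = (1*v)*W - 10 = v*W - 10 = W*v - 10 = -10 + W*v)
M + X*A(t(3), 10) = 81/4 + 0*(-10 + 10*(-3)) = 81/4 + 0*(-10 - 30) = 81/4 + 0*(-40) = 81/4 + 0 = 81/4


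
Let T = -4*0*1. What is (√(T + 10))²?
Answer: 10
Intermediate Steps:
T = 0 (T = 0*1 = 0)
(√(T + 10))² = (√(0 + 10))² = (√10)² = 10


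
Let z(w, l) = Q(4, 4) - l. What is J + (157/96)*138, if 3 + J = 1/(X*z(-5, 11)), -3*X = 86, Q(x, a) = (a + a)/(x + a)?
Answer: 766057/3440 ≈ 222.69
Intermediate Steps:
Q(x, a) = 2*a/(a + x) (Q(x, a) = (2*a)/(a + x) = 2*a/(a + x))
X = -86/3 (X = -⅓*86 = -86/3 ≈ -28.667)
z(w, l) = 1 - l (z(w, l) = 2*4/(4 + 4) - l = 2*4/8 - l = 2*4*(⅛) - l = 1 - l)
J = -2577/860 (J = -3 + 1/((-86/3)*(1 - 1*11)) = -3 - 3/(86*(1 - 11)) = -3 - 3/86/(-10) = -3 - 3/86*(-⅒) = -3 + 3/860 = -2577/860 ≈ -2.9965)
J + (157/96)*138 = -2577/860 + (157/96)*138 = -2577/860 + 3611/16 = 766057/3440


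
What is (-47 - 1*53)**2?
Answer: 10000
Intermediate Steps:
(-47 - 1*53)**2 = (-47 - 53)**2 = (-100)**2 = 10000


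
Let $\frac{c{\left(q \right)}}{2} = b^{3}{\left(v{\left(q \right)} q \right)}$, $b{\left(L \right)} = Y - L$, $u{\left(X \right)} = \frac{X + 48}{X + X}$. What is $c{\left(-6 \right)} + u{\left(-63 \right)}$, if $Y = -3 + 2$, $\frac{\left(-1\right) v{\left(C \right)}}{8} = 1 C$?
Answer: $\frac{1985751857}{42} \approx 4.728 \cdot 10^{7}$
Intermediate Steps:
$v{\left(C \right)} = - 8 C$ ($v{\left(C \right)} = - 8 \cdot 1 C = - 8 C$)
$Y = -1$
$u{\left(X \right)} = \frac{48 + X}{2 X}$
$b{\left(L \right)} = -1 - L$
$c{\left(q \right)} = 2 \left(-1 + 8 q^{2}\right)^{3}$ ($c{\left(q \right)} = 2 \left(-1 - - 8 q q\right)^{3} = 2 \left(-1 - - 8 q^{2}\right)^{3} = 2 \left(-1 + 8 q^{2}\right)^{3}$)
$c{\left(-6 \right)} + u{\left(-63 \right)} = 2 \left(-1 + 8 \left(-6\right)^{2}\right)^{3} + \frac{48 - 63}{2 \left(-63\right)} = 2 \left(-1 + 8 \cdot 36\right)^{3} + \frac{1}{2} \left(- \frac{1}{63}\right) \left(-15\right) = 2 \left(-1 + 288\right)^{3} + \frac{5}{42} = 2 \cdot 287^{3} + \frac{5}{42} = 2 \cdot 23639903 + \frac{5}{42} = 47279806 + \frac{5}{42} = \frac{1985751857}{42}$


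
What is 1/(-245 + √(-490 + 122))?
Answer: -245/60393 - 4*I*√23/60393 ≈ -0.0040568 - 0.00031764*I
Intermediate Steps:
1/(-245 + √(-490 + 122)) = 1/(-245 + √(-368)) = 1/(-245 + 4*I*√23)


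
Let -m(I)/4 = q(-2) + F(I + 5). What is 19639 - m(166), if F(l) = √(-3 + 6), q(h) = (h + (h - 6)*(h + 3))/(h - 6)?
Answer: 19644 + 4*√3 ≈ 19651.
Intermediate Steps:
q(h) = (h + (-6 + h)*(3 + h))/(-6 + h)
F(l) = √3
m(I) = -5 - 4*√3 (m(I) = -4*((-18 + (-2)² - 2*(-2))/(-6 - 2) + √3) = -4*((-18 + 4 + 4)/(-8) + √3) = -4*(-⅛*(-10) + √3) = -4*(5/4 + √3) = -5 - 4*√3)
19639 - m(166) = 19639 - (-5 - 4*√3) = 19639 + (5 + 4*√3) = 19644 + 4*√3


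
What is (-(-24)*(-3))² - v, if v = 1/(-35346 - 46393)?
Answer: 423734977/81739 ≈ 5184.0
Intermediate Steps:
v = -1/81739 (v = 1/(-81739) = -1/81739 ≈ -1.2234e-5)
(-(-24)*(-3))² - v = (-(-24)*(-3))² - 1*(-1/81739) = (-3*24)² + 1/81739 = (-72)² + 1/81739 = 5184 + 1/81739 = 423734977/81739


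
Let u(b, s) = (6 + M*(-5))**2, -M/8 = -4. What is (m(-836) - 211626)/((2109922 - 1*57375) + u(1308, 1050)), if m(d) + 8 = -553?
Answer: -212187/2076263 ≈ -0.10220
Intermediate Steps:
M = 32 (M = -8*(-4) = 32)
m(d) = -561 (m(d) = -8 - 553 = -561)
u(b, s) = 23716 (u(b, s) = (6 + 32*(-5))**2 = (6 - 160)**2 = (-154)**2 = 23716)
(m(-836) - 211626)/((2109922 - 1*57375) + u(1308, 1050)) = (-561 - 211626)/((2109922 - 1*57375) + 23716) = -212187/((2109922 - 57375) + 23716) = -212187/(2052547 + 23716) = -212187/2076263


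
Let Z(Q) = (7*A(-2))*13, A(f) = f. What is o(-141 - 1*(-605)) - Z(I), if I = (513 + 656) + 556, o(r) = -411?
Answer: -229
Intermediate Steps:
I = 1725 (I = 1169 + 556 = 1725)
Z(Q) = -182 (Z(Q) = (7*(-2))*13 = -14*13 = -182)
o(-141 - 1*(-605)) - Z(I) = -411 - 1*(-182) = -411 + 182 = -229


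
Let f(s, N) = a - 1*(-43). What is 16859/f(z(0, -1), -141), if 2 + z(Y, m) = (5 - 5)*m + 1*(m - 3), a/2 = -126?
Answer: -16859/209 ≈ -80.665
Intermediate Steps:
a = -252 (a = 2*(-126) = -252)
z(Y, m) = -5 + m (z(Y, m) = -2 + ((5 - 5)*m + 1*(m - 3)) = -2 + (0*m + 1*(-3 + m)) = -2 + (0 + (-3 + m)) = -2 + (-3 + m) = -5 + m)
f(s, N) = -209 (f(s, N) = -252 - 1*(-43) = -252 + 43 = -209)
16859/f(z(0, -1), -141) = 16859/(-209) = 16859*(-1/209) = -16859/209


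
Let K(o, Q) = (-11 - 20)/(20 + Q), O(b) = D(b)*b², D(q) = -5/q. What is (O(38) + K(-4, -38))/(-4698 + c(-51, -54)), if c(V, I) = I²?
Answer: 3389/32076 ≈ 0.10566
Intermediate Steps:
O(b) = -5*b (O(b) = (-5/b)*b² = -5*b)
K(o, Q) = -31/(20 + Q)
(O(38) + K(-4, -38))/(-4698 + c(-51, -54)) = (-5*38 - 31/(20 - 38))/(-4698 + (-54)²) = (-190 - 31/(-18))/(-4698 + 2916) = (-190 - 31*(-1/18))/(-1782) = (-190 + 31/18)*(-1/1782) = -3389/18*(-1/1782) = 3389/32076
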